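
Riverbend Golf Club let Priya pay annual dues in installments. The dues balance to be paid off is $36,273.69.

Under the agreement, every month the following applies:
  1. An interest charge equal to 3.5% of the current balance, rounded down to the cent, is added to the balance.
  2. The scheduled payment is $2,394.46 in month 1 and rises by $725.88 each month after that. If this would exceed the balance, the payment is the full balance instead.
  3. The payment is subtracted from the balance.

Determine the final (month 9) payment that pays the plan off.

$4,429.97

Month 1: opening $36,273.69; interest $1,269.57 → $37,543.26; payment $2,394.46; balance $35,148.80
Month 2: opening $35,148.80; interest $1,230.20 → $36,379.00; payment $3,120.34; balance $33,258.66
Month 3: opening $33,258.66; interest $1,164.05 → $34,422.71; payment $3,846.22; balance $30,576.49
Month 4: opening $30,576.49; interest $1,070.17 → $31,646.66; payment $4,572.10; balance $27,074.56
Month 5: opening $27,074.56; interest $947.60 → $28,022.16; payment $5,297.98; balance $22,724.18
Month 6: opening $22,724.18; interest $795.34 → $23,519.52; payment $6,023.86; balance $17,495.66
Month 7: opening $17,495.66; interest $612.34 → $18,108.00; payment $6,749.74; balance $11,358.26
Month 8: opening $11,358.26; interest $397.53 → $11,755.79; payment $7,475.62; balance $4,280.17
Month 9: opening $4,280.17; interest $149.80 → $4,429.97; payment $4,429.97; balance $0.00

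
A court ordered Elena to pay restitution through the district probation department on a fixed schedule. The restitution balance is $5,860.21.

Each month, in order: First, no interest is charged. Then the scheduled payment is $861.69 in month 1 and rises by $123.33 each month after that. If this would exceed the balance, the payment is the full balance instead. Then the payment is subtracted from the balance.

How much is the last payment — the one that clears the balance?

$318.46

Month 1: $5,860.21 − $861.69 → $4,998.52
Month 2: $4,998.52 − $985.02 → $4,013.50
Month 3: $4,013.50 − $1,108.35 → $2,905.15
Month 4: $2,905.15 − $1,231.68 → $1,673.47
Month 5: $1,673.47 − $1,355.01 → $318.46
Month 6: $318.46 − $318.46 → $0.00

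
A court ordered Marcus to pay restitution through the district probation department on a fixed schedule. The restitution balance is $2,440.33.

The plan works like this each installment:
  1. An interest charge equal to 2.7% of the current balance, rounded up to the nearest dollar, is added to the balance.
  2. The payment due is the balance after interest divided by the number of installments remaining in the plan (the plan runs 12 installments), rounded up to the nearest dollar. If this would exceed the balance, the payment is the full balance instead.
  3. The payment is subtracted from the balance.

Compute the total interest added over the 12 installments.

$479.00

Installment 1: opening $2,440.33; interest $66.00 → $2,506.33; payment $209.00; balance $2,297.33
Installment 2: opening $2,297.33; interest $63.00 → $2,360.33; payment $215.00; balance $2,145.33
Installment 3: opening $2,145.33; interest $58.00 → $2,203.33; payment $221.00; balance $1,982.33
Installment 4: opening $1,982.33; interest $54.00 → $2,036.33; payment $227.00; balance $1,809.33
Installment 5: opening $1,809.33; interest $49.00 → $1,858.33; payment $233.00; balance $1,625.33
Installment 6: opening $1,625.33; interest $44.00 → $1,669.33; payment $239.00; balance $1,430.33
Installment 7: opening $1,430.33; interest $39.00 → $1,469.33; payment $245.00; balance $1,224.33
Installment 8: opening $1,224.33; interest $34.00 → $1,258.33; payment $252.00; balance $1,006.33
Installment 9: opening $1,006.33; interest $28.00 → $1,034.33; payment $259.00; balance $775.33
Installment 10: opening $775.33; interest $21.00 → $796.33; payment $266.00; balance $530.33
Installment 11: opening $530.33; interest $15.00 → $545.33; payment $273.00; balance $272.33
Installment 12: opening $272.33; interest $8.00 → $280.33; payment $280.33; balance $0.00
Total interest: $66.00 + $63.00 + $58.00 + $54.00 + $49.00 + $44.00 + $39.00 + $34.00 + $28.00 + $21.00 + $15.00 + $8.00 = $479.00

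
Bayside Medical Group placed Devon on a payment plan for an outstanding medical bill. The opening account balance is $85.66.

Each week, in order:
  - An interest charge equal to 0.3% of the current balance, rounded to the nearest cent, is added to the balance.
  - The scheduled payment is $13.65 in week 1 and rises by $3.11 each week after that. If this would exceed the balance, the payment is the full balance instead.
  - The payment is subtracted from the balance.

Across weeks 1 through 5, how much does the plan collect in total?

$86.46

Week 1: opening $85.66; interest $0.26 → $85.92; payment $13.65; balance $72.27
Week 2: opening $72.27; interest $0.22 → $72.49; payment $16.76; balance $55.73
Week 3: opening $55.73; interest $0.17 → $55.90; payment $19.87; balance $36.03
Week 4: opening $36.03; interest $0.11 → $36.14; payment $22.98; balance $13.16
Week 5: opening $13.16; interest $0.04 → $13.20; payment $13.20; balance $0.00
Total paid: $86.46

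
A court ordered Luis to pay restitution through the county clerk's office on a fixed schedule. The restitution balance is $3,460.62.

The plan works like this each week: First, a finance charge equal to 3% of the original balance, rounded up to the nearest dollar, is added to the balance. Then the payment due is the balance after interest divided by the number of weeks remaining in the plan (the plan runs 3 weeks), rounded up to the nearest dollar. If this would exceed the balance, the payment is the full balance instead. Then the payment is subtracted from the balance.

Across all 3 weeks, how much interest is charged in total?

$312.00

# | Opening | Interest | Payment | End bal
1 | $3,460.62 | $104.00 | $1,189.00 | $2,375.62
2 | $2,375.62 | $104.00 | $1,240.00 | $1,239.62
3 | $1,239.62 | $104.00 | $1,343.62 | $0.00
Total interest: $104.00 + $104.00 + $104.00 = $312.00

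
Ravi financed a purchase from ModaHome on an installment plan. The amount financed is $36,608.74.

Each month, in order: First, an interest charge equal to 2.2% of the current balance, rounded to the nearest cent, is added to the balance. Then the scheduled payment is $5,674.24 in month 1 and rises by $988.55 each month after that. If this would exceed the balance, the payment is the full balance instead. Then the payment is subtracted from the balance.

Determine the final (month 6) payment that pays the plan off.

$1,087.55

Month 1: $36,608.74 +$805.39 interest = $37,414.13; pay $5,674.24 → $31,739.89
Month 2: $31,739.89 +$698.28 interest = $32,438.17; pay $6,662.79 → $25,775.38
Month 3: $25,775.38 +$567.06 interest = $26,342.44; pay $7,651.34 → $18,691.10
Month 4: $18,691.10 +$411.20 interest = $19,102.30; pay $8,639.89 → $10,462.41
Month 5: $10,462.41 +$230.17 interest = $10,692.58; pay $9,628.44 → $1,064.14
Month 6: $1,064.14 +$23.41 interest = $1,087.55; pay $1,087.55 → $0.00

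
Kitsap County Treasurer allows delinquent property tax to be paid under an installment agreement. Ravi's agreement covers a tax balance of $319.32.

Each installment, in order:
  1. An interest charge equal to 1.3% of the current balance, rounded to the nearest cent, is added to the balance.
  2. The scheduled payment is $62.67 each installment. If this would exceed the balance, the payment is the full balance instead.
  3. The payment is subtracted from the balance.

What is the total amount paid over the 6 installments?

Installment 1: $319.32 +$4.15 interest = $323.47; pay $62.67 → $260.80
Installment 2: $260.80 +$3.39 interest = $264.19; pay $62.67 → $201.52
Installment 3: $201.52 +$2.62 interest = $204.14; pay $62.67 → $141.47
Installment 4: $141.47 +$1.84 interest = $143.31; pay $62.67 → $80.64
Installment 5: $80.64 +$1.05 interest = $81.69; pay $62.67 → $19.02
Installment 6: $19.02 +$0.25 interest = $19.27; pay $19.27 → $0.00
Total paid: $332.62

$332.62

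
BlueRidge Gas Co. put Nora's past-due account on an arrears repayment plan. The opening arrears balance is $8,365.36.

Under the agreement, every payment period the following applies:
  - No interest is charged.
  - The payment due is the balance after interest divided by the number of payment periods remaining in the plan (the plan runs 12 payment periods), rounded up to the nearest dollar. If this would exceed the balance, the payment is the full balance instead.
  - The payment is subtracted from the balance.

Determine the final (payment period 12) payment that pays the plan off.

Payment period 1: opening $8,365.36; payment $698.00; balance $7,667.36
Payment period 2: opening $7,667.36; payment $698.00; balance $6,969.36
Payment period 3: opening $6,969.36; payment $697.00; balance $6,272.36
Payment period 4: opening $6,272.36; payment $697.00; balance $5,575.36
Payment period 5: opening $5,575.36; payment $697.00; balance $4,878.36
Payment period 6: opening $4,878.36; payment $697.00; balance $4,181.36
Payment period 7: opening $4,181.36; payment $697.00; balance $3,484.36
Payment period 8: opening $3,484.36; payment $697.00; balance $2,787.36
Payment period 9: opening $2,787.36; payment $697.00; balance $2,090.36
Payment period 10: opening $2,090.36; payment $697.00; balance $1,393.36
Payment period 11: opening $1,393.36; payment $697.00; balance $696.36
Payment period 12: opening $696.36; payment $696.36; balance $0.00

$696.36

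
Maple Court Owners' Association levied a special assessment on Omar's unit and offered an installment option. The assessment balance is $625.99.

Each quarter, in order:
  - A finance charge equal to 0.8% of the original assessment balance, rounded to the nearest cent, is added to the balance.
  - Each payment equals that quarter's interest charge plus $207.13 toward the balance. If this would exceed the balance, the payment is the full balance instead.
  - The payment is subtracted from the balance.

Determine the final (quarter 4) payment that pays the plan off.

# | Opening | Interest | Payment | End bal
1 | $625.99 | $5.01 | $212.14 | $418.86
2 | $418.86 | $5.01 | $212.14 | $211.73
3 | $211.73 | $5.01 | $212.14 | $4.60
4 | $4.60 | $5.01 | $9.61 | $0.00

$9.61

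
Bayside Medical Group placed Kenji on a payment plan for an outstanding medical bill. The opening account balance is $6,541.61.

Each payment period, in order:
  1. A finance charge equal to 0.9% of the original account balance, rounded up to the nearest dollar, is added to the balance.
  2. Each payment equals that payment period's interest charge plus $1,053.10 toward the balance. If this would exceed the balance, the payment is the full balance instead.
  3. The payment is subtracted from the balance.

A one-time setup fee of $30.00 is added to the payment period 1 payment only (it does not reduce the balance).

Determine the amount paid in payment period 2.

$1,112.10

Payment period 1: $6,541.61 +$59.00 interest = $6,600.61; pay $1,112.10 (+ $30.00 fee) → $5,488.51
Payment period 2: $5,488.51 +$59.00 interest = $5,547.51; pay $1,112.10 → $4,435.41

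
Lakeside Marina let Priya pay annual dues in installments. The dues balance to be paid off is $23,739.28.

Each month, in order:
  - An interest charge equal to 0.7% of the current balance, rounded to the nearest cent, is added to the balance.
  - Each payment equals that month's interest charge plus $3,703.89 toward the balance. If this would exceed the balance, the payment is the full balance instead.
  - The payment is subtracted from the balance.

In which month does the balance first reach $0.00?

Month 1: $23,739.28 +$166.17 interest = $23,905.45; pay $3,870.06 → $20,035.39
Month 2: $20,035.39 +$140.25 interest = $20,175.64; pay $3,844.14 → $16,331.50
Month 3: $16,331.50 +$114.32 interest = $16,445.82; pay $3,818.21 → $12,627.61
Month 4: $12,627.61 +$88.39 interest = $12,716.00; pay $3,792.28 → $8,923.72
Month 5: $8,923.72 +$62.47 interest = $8,986.19; pay $3,766.36 → $5,219.83
Month 6: $5,219.83 +$36.54 interest = $5,256.37; pay $3,740.43 → $1,515.94
Month 7: $1,515.94 +$10.61 interest = $1,526.55; pay $1,526.55 → $0.00
Balance reaches $0.00 in month 7.

7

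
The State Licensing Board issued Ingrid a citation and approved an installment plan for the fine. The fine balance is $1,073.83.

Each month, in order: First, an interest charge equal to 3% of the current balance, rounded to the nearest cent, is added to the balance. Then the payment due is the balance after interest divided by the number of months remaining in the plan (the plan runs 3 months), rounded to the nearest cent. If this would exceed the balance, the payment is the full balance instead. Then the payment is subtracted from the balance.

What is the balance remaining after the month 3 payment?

Month 1: opening $1,073.83; interest $32.21 → $1,106.04; payment $368.68; balance $737.36
Month 2: opening $737.36; interest $22.12 → $759.48; payment $379.74; balance $379.74
Month 3: opening $379.74; interest $11.39 → $391.13; payment $391.13; balance $0.00

$0.00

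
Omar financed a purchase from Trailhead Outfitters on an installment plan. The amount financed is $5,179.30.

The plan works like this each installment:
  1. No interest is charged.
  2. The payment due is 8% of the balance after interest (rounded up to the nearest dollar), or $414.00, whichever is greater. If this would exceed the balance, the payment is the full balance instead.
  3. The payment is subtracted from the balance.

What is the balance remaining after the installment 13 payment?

Installment 1: $5,179.30 − $415.00 → $4,764.30
Installment 2: $4,764.30 − $414.00 → $4,350.30
Installment 3: $4,350.30 − $414.00 → $3,936.30
Installment 4: $3,936.30 − $414.00 → $3,522.30
Installment 5: $3,522.30 − $414.00 → $3,108.30
Installment 6: $3,108.30 − $414.00 → $2,694.30
Installment 7: $2,694.30 − $414.00 → $2,280.30
Installment 8: $2,280.30 − $414.00 → $1,866.30
Installment 9: $1,866.30 − $414.00 → $1,452.30
Installment 10: $1,452.30 − $414.00 → $1,038.30
Installment 11: $1,038.30 − $414.00 → $624.30
Installment 12: $624.30 − $414.00 → $210.30
Installment 13: $210.30 − $210.30 → $0.00

$0.00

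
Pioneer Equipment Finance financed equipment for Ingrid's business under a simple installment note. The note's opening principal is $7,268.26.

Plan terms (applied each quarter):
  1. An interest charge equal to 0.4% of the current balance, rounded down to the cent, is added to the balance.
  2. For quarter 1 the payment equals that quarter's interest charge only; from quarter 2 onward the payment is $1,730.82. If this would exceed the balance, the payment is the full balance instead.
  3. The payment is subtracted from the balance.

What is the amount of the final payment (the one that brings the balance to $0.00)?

Quarter 1: opening $7,268.26; interest $29.07 → $7,297.33; payment $29.07; balance $7,268.26
Quarter 2: opening $7,268.26; interest $29.07 → $7,297.33; payment $1,730.82; balance $5,566.51
Quarter 3: opening $5,566.51; interest $22.26 → $5,588.77; payment $1,730.82; balance $3,857.95
Quarter 4: opening $3,857.95; interest $15.43 → $3,873.38; payment $1,730.82; balance $2,142.56
Quarter 5: opening $2,142.56; interest $8.57 → $2,151.13; payment $1,730.82; balance $420.31
Quarter 6: opening $420.31; interest $1.68 → $421.99; payment $421.99; balance $0.00

$421.99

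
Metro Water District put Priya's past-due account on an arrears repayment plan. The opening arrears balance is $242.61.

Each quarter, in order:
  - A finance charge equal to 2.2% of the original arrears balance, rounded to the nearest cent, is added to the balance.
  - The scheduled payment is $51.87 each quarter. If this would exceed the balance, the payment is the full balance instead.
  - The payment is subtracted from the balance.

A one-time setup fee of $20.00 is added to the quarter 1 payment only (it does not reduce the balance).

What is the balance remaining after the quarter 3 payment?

Quarter 1: $242.61 +$5.34 interest = $247.95; pay $51.87 (+ $20.00 fee) → $196.08
Quarter 2: $196.08 +$5.34 interest = $201.42; pay $51.87 → $149.55
Quarter 3: $149.55 +$5.34 interest = $154.89; pay $51.87 → $103.02

$103.02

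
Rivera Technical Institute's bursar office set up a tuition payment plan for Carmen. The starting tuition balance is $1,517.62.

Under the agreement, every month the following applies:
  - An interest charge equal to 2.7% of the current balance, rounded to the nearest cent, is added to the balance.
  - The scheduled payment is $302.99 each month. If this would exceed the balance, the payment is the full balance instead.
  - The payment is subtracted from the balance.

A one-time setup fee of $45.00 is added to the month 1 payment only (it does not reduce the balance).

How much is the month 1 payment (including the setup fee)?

# | Opening | Interest | Payment | Fee | End bal
1 | $1,517.62 | $40.98 | $302.99 | $45.00 | $1,255.61

$347.99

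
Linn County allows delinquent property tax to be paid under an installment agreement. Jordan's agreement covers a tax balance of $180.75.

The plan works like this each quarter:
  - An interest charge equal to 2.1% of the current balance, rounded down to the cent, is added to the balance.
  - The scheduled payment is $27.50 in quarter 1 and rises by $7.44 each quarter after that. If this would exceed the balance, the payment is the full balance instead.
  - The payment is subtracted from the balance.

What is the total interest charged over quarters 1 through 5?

$12.28

Quarter 1: opening $180.75; interest $3.79 → $184.54; payment $27.50; balance $157.04
Quarter 2: opening $157.04; interest $3.29 → $160.33; payment $34.94; balance $125.39
Quarter 3: opening $125.39; interest $2.63 → $128.02; payment $42.38; balance $85.64
Quarter 4: opening $85.64; interest $1.79 → $87.43; payment $49.82; balance $37.61
Quarter 5: opening $37.61; interest $0.78 → $38.39; payment $38.39; balance $0.00
Total interest: $3.79 + $3.29 + $2.63 + $1.79 + $0.78 = $12.28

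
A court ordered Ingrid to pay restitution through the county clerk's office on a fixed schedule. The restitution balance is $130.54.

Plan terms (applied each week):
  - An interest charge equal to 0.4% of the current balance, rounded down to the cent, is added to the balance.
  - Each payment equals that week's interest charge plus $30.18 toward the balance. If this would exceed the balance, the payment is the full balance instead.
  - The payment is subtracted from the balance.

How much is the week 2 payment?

Week 1: opening $130.54; interest $0.52 → $131.06; payment $30.70; balance $100.36
Week 2: opening $100.36; interest $0.40 → $100.76; payment $30.58; balance $70.18

$30.58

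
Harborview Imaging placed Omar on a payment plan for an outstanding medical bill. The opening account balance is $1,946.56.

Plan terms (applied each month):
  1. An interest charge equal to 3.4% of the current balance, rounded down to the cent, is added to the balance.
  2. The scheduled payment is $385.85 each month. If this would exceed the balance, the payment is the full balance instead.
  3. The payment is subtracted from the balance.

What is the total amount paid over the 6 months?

$2,173.01

Month 1: opening $1,946.56; interest $66.18 → $2,012.74; payment $385.85; balance $1,626.89
Month 2: opening $1,626.89; interest $55.31 → $1,682.20; payment $385.85; balance $1,296.35
Month 3: opening $1,296.35; interest $44.07 → $1,340.42; payment $385.85; balance $954.57
Month 4: opening $954.57; interest $32.45 → $987.02; payment $385.85; balance $601.17
Month 5: opening $601.17; interest $20.43 → $621.60; payment $385.85; balance $235.75
Month 6: opening $235.75; interest $8.01 → $243.76; payment $243.76; balance $0.00
Total paid: $2,173.01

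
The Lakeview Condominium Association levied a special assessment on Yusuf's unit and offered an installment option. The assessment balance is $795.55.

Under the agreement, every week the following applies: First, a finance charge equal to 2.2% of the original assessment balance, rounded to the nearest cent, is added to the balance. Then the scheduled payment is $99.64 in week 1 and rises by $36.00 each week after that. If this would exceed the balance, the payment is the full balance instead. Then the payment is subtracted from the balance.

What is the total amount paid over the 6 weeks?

Week 1: $795.55 +$17.50 interest = $813.05; pay $99.64 → $713.41
Week 2: $713.41 +$17.50 interest = $730.91; pay $135.64 → $595.27
Week 3: $595.27 +$17.50 interest = $612.77; pay $171.64 → $441.13
Week 4: $441.13 +$17.50 interest = $458.63; pay $207.64 → $250.99
Week 5: $250.99 +$17.50 interest = $268.49; pay $243.64 → $24.85
Week 6: $24.85 +$17.50 interest = $42.35; pay $42.35 → $0.00
Total paid: $900.55

$900.55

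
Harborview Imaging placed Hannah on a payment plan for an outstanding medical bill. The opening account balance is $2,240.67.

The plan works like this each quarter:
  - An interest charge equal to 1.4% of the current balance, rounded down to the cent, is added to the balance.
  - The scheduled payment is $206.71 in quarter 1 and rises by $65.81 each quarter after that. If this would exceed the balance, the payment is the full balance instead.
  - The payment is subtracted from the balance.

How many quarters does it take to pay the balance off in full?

7

Quarter 1: $2,240.67 +$31.36 interest = $2,272.03; pay $206.71 → $2,065.32
Quarter 2: $2,065.32 +$28.91 interest = $2,094.23; pay $272.52 → $1,821.71
Quarter 3: $1,821.71 +$25.50 interest = $1,847.21; pay $338.33 → $1,508.88
Quarter 4: $1,508.88 +$21.12 interest = $1,530.00; pay $404.14 → $1,125.86
Quarter 5: $1,125.86 +$15.76 interest = $1,141.62; pay $469.95 → $671.67
Quarter 6: $671.67 +$9.40 interest = $681.07; pay $535.76 → $145.31
Quarter 7: $145.31 +$2.03 interest = $147.34; pay $147.34 → $0.00
Balance reaches $0.00 in quarter 7.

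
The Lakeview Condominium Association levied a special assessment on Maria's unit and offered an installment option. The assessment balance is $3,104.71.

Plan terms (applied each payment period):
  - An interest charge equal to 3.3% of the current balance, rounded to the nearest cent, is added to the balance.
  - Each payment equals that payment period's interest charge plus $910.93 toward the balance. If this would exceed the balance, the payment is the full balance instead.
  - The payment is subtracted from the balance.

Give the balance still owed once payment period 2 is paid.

$1,282.85

Payment period 1: $3,104.71 +$102.46 interest = $3,207.17; pay $1,013.39 → $2,193.78
Payment period 2: $2,193.78 +$72.39 interest = $2,266.17; pay $983.32 → $1,282.85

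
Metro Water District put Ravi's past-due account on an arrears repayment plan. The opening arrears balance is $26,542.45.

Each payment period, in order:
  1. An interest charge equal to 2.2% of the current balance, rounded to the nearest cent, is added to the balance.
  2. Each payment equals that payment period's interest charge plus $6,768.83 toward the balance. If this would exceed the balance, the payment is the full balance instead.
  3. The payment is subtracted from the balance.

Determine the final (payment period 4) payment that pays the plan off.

Payment period 1: opening $26,542.45; interest $583.93 → $27,126.38; payment $7,352.76; balance $19,773.62
Payment period 2: opening $19,773.62; interest $435.02 → $20,208.64; payment $7,203.85; balance $13,004.79
Payment period 3: opening $13,004.79; interest $286.11 → $13,290.90; payment $7,054.94; balance $6,235.96
Payment period 4: opening $6,235.96; interest $137.19 → $6,373.15; payment $6,373.15; balance $0.00

$6,373.15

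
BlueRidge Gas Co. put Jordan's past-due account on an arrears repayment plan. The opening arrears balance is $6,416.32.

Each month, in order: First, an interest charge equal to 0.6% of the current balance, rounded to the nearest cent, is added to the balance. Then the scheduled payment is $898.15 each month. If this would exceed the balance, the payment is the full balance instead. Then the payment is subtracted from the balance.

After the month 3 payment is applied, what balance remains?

$3,821.86

Month 1: $6,416.32 +$38.50 interest = $6,454.82; pay $898.15 → $5,556.67
Month 2: $5,556.67 +$33.34 interest = $5,590.01; pay $898.15 → $4,691.86
Month 3: $4,691.86 +$28.15 interest = $4,720.01; pay $898.15 → $3,821.86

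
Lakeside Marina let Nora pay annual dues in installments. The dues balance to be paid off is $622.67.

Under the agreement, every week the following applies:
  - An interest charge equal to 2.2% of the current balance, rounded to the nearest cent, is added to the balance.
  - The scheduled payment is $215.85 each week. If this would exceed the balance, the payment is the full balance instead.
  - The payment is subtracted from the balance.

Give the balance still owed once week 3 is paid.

# | Opening | Interest | Payment | End bal
1 | $622.67 | $13.70 | $215.85 | $420.52
2 | $420.52 | $9.25 | $215.85 | $213.92
3 | $213.92 | $4.71 | $215.85 | $2.78

$2.78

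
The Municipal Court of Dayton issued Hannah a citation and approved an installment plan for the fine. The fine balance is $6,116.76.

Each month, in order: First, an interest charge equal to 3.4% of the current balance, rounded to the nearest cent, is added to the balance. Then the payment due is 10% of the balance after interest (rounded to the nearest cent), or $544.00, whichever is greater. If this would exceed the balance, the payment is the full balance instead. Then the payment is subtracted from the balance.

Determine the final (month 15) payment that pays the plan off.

$8.80

Month 1: $6,116.76 +$207.97 interest = $6,324.73; pay $632.47 → $5,692.26
Month 2: $5,692.26 +$193.54 interest = $5,885.80; pay $588.58 → $5,297.22
Month 3: $5,297.22 +$180.11 interest = $5,477.33; pay $547.73 → $4,929.60
Month 4: $4,929.60 +$167.61 interest = $5,097.21; pay $544.00 → $4,553.21
Month 5: $4,553.21 +$154.81 interest = $4,708.02; pay $544.00 → $4,164.02
Month 6: $4,164.02 +$141.58 interest = $4,305.60; pay $544.00 → $3,761.60
Month 7: $3,761.60 +$127.89 interest = $3,889.49; pay $544.00 → $3,345.49
Month 8: $3,345.49 +$113.75 interest = $3,459.24; pay $544.00 → $2,915.24
Month 9: $2,915.24 +$99.12 interest = $3,014.36; pay $544.00 → $2,470.36
Month 10: $2,470.36 +$83.99 interest = $2,554.35; pay $544.00 → $2,010.35
Month 11: $2,010.35 +$68.35 interest = $2,078.70; pay $544.00 → $1,534.70
Month 12: $1,534.70 +$52.18 interest = $1,586.88; pay $544.00 → $1,042.88
Month 13: $1,042.88 +$35.46 interest = $1,078.34; pay $544.00 → $534.34
Month 14: $534.34 +$18.17 interest = $552.51; pay $544.00 → $8.51
Month 15: $8.51 +$0.29 interest = $8.80; pay $8.80 → $0.00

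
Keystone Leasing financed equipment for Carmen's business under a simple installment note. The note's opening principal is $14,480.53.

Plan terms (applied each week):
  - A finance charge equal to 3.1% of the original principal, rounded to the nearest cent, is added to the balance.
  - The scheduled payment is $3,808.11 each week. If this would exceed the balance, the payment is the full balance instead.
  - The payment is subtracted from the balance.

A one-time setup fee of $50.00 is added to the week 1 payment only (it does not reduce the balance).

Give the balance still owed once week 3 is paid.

Week 1: opening $14,480.53; interest $448.90 → $14,929.43; payment $3,808.11 (+ $50.00 fee); balance $11,121.32
Week 2: opening $11,121.32; interest $448.90 → $11,570.22; payment $3,808.11; balance $7,762.11
Week 3: opening $7,762.11; interest $448.90 → $8,211.01; payment $3,808.11; balance $4,402.90

$4,402.90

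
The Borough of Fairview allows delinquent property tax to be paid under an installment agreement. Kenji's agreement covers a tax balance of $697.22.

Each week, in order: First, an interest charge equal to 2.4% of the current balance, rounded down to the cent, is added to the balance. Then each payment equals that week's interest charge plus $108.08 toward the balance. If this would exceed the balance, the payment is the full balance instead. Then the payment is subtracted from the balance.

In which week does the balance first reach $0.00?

7

Week 1: $697.22 +$16.73 interest = $713.95; pay $124.81 → $589.14
Week 2: $589.14 +$14.13 interest = $603.27; pay $122.21 → $481.06
Week 3: $481.06 +$11.54 interest = $492.60; pay $119.62 → $372.98
Week 4: $372.98 +$8.95 interest = $381.93; pay $117.03 → $264.90
Week 5: $264.90 +$6.35 interest = $271.25; pay $114.43 → $156.82
Week 6: $156.82 +$3.76 interest = $160.58; pay $111.84 → $48.74
Week 7: $48.74 +$1.16 interest = $49.90; pay $49.90 → $0.00
Balance reaches $0.00 in week 7.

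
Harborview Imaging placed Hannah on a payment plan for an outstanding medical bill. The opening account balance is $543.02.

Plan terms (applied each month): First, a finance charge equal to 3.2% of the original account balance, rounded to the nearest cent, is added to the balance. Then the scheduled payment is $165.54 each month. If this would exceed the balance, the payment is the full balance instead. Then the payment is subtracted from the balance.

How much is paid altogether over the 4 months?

Month 1: $543.02 +$17.38 interest = $560.40; pay $165.54 → $394.86
Month 2: $394.86 +$17.38 interest = $412.24; pay $165.54 → $246.70
Month 3: $246.70 +$17.38 interest = $264.08; pay $165.54 → $98.54
Month 4: $98.54 +$17.38 interest = $115.92; pay $115.92 → $0.00
Total paid: $612.54

$612.54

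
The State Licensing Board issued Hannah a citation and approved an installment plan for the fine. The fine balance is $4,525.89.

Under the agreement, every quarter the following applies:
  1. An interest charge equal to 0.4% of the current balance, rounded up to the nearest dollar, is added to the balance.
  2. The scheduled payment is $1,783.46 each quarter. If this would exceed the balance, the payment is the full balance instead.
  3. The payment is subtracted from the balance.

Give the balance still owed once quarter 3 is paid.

Quarter 1: opening $4,525.89; interest $19.00 → $4,544.89; payment $1,783.46; balance $2,761.43
Quarter 2: opening $2,761.43; interest $12.00 → $2,773.43; payment $1,783.46; balance $989.97
Quarter 3: opening $989.97; interest $4.00 → $993.97; payment $993.97; balance $0.00

$0.00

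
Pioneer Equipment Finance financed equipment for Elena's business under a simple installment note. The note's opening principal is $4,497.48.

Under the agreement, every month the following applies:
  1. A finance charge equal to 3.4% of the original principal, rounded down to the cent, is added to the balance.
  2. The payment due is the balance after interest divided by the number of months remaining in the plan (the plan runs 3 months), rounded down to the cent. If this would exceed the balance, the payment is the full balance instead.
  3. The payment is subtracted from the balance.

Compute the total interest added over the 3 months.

# | Opening | Interest | Payment | End bal
1 | $4,497.48 | $152.91 | $1,550.13 | $3,100.26
2 | $3,100.26 | $152.91 | $1,626.58 | $1,626.59
3 | $1,626.59 | $152.91 | $1,779.50 | $0.00
Total interest: $152.91 + $152.91 + $152.91 = $458.73

$458.73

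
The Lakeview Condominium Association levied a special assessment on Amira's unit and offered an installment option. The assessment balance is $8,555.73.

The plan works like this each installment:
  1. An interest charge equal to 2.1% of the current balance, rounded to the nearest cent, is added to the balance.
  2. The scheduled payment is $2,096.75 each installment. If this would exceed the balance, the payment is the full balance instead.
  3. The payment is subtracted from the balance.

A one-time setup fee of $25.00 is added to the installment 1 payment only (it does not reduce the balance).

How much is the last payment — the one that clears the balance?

Installment 1: opening $8,555.73; interest $179.67 → $8,735.40; payment $2,096.75 (+ $25.00 fee); balance $6,638.65
Installment 2: opening $6,638.65; interest $139.41 → $6,778.06; payment $2,096.75; balance $4,681.31
Installment 3: opening $4,681.31; interest $98.31 → $4,779.62; payment $2,096.75; balance $2,682.87
Installment 4: opening $2,682.87; interest $56.34 → $2,739.21; payment $2,096.75; balance $642.46
Installment 5: opening $642.46; interest $13.49 → $655.95; payment $655.95; balance $0.00

$655.95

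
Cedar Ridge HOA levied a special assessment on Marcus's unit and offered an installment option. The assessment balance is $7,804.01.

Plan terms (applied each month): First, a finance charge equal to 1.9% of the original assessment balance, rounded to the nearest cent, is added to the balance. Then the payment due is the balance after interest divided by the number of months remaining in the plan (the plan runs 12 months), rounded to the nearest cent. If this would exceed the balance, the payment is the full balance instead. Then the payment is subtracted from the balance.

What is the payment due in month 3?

Month 1: opening $7,804.01; interest $148.28 → $7,952.29; payment $662.69; balance $7,289.60
Month 2: opening $7,289.60; interest $148.28 → $7,437.88; payment $676.17; balance $6,761.71
Month 3: opening $6,761.71; interest $148.28 → $6,909.99; payment $691.00; balance $6,218.99

$691.00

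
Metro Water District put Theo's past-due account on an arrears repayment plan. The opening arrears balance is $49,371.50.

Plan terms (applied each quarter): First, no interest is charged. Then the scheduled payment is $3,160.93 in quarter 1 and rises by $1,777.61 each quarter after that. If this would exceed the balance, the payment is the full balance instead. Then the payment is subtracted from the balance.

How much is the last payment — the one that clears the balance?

$3,741.77

Quarter 1: opening $49,371.50; payment $3,160.93; balance $46,210.57
Quarter 2: opening $46,210.57; payment $4,938.54; balance $41,272.03
Quarter 3: opening $41,272.03; payment $6,716.15; balance $34,555.88
Quarter 4: opening $34,555.88; payment $8,493.76; balance $26,062.12
Quarter 5: opening $26,062.12; payment $10,271.37; balance $15,790.75
Quarter 6: opening $15,790.75; payment $12,048.98; balance $3,741.77
Quarter 7: opening $3,741.77; payment $3,741.77; balance $0.00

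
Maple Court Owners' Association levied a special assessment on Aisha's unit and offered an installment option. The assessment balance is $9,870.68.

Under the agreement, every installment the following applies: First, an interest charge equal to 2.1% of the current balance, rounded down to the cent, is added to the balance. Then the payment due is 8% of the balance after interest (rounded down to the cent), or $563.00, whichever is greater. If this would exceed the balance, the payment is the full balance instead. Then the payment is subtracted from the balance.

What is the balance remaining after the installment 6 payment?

$6,779.98

Installment 1: $9,870.68 +$207.28 interest = $10,077.96; pay $806.23 → $9,271.73
Installment 2: $9,271.73 +$194.70 interest = $9,466.43; pay $757.31 → $8,709.12
Installment 3: $8,709.12 +$182.89 interest = $8,892.01; pay $711.36 → $8,180.65
Installment 4: $8,180.65 +$171.79 interest = $8,352.44; pay $668.19 → $7,684.25
Installment 5: $7,684.25 +$161.36 interest = $7,845.61; pay $627.64 → $7,217.97
Installment 6: $7,217.97 +$151.57 interest = $7,369.54; pay $589.56 → $6,779.98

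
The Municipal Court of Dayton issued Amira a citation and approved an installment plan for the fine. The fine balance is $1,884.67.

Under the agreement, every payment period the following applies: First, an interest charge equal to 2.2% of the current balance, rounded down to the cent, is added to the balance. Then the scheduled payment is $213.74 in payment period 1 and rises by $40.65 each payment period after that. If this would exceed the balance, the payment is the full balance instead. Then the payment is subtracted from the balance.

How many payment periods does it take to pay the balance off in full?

7

# | Opening | Interest | Payment | End bal
1 | $1,884.67 | $41.46 | $213.74 | $1,712.39
2 | $1,712.39 | $37.67 | $254.39 | $1,495.67
3 | $1,495.67 | $32.90 | $295.04 | $1,233.53
4 | $1,233.53 | $27.13 | $335.69 | $924.97
5 | $924.97 | $20.34 | $376.34 | $568.97
6 | $568.97 | $12.51 | $416.99 | $164.49
7 | $164.49 | $3.61 | $168.10 | $0.00
Balance reaches $0.00 in payment period 7.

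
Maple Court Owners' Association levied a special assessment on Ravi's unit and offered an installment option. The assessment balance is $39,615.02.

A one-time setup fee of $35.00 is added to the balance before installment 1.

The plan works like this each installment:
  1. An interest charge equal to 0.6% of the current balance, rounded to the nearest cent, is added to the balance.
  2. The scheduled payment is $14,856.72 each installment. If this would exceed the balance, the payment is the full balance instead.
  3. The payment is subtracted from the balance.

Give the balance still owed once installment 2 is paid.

Installment 1: $39,650.02 +$237.90 interest = $39,887.92; pay $14,856.72 → $25,031.20
Installment 2: $25,031.20 +$150.19 interest = $25,181.39; pay $14,856.72 → $10,324.67

$10,324.67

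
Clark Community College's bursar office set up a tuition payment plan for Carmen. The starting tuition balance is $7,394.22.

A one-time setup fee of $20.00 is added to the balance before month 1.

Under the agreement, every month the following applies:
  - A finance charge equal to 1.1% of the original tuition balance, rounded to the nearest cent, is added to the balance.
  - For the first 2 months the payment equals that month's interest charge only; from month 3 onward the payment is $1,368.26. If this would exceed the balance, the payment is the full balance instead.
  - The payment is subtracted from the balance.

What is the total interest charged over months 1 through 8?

$650.72

# | Opening | Interest | Payment | End bal
1 | $7,414.22 | $81.34 | $81.34 | $7,414.22
2 | $7,414.22 | $81.34 | $81.34 | $7,414.22
3 | $7,414.22 | $81.34 | $1,368.26 | $6,127.30
4 | $6,127.30 | $81.34 | $1,368.26 | $4,840.38
5 | $4,840.38 | $81.34 | $1,368.26 | $3,553.46
6 | $3,553.46 | $81.34 | $1,368.26 | $2,266.54
7 | $2,266.54 | $81.34 | $1,368.26 | $979.62
8 | $979.62 | $81.34 | $1,060.96 | $0.00
Total interest: $81.34 + $81.34 + $81.34 + $81.34 + $81.34 + $81.34 + $81.34 + $81.34 = $650.72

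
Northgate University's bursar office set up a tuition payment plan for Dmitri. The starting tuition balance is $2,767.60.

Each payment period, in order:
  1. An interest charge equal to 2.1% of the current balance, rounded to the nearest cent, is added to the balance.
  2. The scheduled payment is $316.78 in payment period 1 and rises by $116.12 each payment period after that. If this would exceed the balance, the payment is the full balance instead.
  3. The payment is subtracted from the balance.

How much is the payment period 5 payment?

Payment period 1: $2,767.60 +$58.12 interest = $2,825.72; pay $316.78 → $2,508.94
Payment period 2: $2,508.94 +$52.69 interest = $2,561.63; pay $432.90 → $2,128.73
Payment period 3: $2,128.73 +$44.70 interest = $2,173.43; pay $549.02 → $1,624.41
Payment period 4: $1,624.41 +$34.11 interest = $1,658.52; pay $665.14 → $993.38
Payment period 5: $993.38 +$20.86 interest = $1,014.24; pay $781.26 → $232.98

$781.26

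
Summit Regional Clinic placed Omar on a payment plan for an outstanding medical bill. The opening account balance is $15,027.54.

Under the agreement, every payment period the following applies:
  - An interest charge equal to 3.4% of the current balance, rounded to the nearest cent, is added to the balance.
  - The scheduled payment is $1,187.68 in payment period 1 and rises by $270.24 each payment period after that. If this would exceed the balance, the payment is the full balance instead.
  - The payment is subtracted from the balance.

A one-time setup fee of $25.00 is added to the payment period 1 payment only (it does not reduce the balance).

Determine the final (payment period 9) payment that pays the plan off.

# | Opening | Interest | Payment | Fee | End bal
1 | $15,027.54 | $510.94 | $1,187.68 | $25.00 | $14,350.80
2 | $14,350.80 | $487.93 | $1,457.92 | — | $13,380.81
3 | $13,380.81 | $454.95 | $1,728.16 | — | $12,107.60
4 | $12,107.60 | $411.66 | $1,998.40 | — | $10,520.86
5 | $10,520.86 | $357.71 | $2,268.64 | — | $8,609.93
6 | $8,609.93 | $292.74 | $2,538.88 | — | $6,363.79
7 | $6,363.79 | $216.37 | $2,809.12 | — | $3,771.04
8 | $3,771.04 | $128.22 | $3,079.36 | — | $819.90
9 | $819.90 | $27.88 | $847.78 | — | $0.00

$847.78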